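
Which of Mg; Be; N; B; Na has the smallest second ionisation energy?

IE_2 is the cost of taking one more electron from the +1 cation: Mg⁺ still has 1 valence electron; Be⁺ still has 1 valence electron; N⁺ still has 4 valence electrons; B⁺ still has 2 valence electrons; Na⁺ is the bare [Ne] core.
Pulling an electron out of a noble-gas core costs far more than removing a remaining valence electron, so Na sits at the high end of IE_2.
Valence configurations: Mg⁺ [Ne]3s¹, Be⁺ [He]2s¹, N⁺ [He]2s²2p², B⁺ [He]2s².
Tabulated IE_2 (kJ/mol): Mg 1451, Be 1757, N 2856, B 2427, Na 4562.
Overall IE_2 order: Mg < Be < B < N < Na.

Mg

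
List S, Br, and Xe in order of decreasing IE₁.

S is in period 3, group 16; Br is in period 4, group 17; Xe is in period 5, group 18.
First ionization energy rises across a period (greater Z_eff holds electrons more tightly) and falls down a group (valence electrons are farther from the nucleus).
A diagonal step moves right (one effect) and down (the opposite effect) at once.
Br > S: period and group pull opposite ways; the across-period shift dominates (1140 vs 1000 kJ/mol).
Xe > Br: the two effects oppose for this pair; the across-period effect wins (1170 vs 1140 kJ/mol).
For reference (kJ/mol): S 1000, Br 1140, Xe 1170.
So from highest to lowest: Xe > Br > S.

Xe, Br, S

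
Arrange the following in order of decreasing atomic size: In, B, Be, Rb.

Across a period the added protons contract the valence shell; down a group each new principal shell makes the atom larger.
Here both period and group differ, so the two effects have to be weighed against each other.
Be > B: both are in period 2; the period trend gives Be the larger value.
In > Be: period and group pull opposite ways; the down-group shift dominates (142 vs 102 pm).
Rb > In: both are in period 5; the period trend gives Rb the larger value.
Approximate values (pm): Be 102, B 85, Rb 210, In 142.
So from largest to smallest: Rb > In > Be > B.

Rb > In > Be > B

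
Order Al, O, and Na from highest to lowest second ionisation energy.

Na > O > Al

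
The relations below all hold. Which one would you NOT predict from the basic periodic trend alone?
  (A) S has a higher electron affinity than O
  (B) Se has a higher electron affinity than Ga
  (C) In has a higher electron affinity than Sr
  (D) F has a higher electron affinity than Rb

The general trend: electron affinity increases across a period and decreases down a group.
(A) S (period 3, group 16) vs O (period 2, group 16): the stated order contradicts the simple trend.
(B) Se (period 4, group 16) vs Ga (period 4, group 13): the stated order agrees with the simple trend.
(C) In (period 5, group 13) vs Sr (period 5, group 2): the stated order agrees with the simple trend.
(D) F (period 2, group 17) vs Rb (period 5, group 1): the stated order agrees with the simple trend.
The exception is (A): the compact 2p subshell of O repels the added electron more than S's larger 3p does.

(A)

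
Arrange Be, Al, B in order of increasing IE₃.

Consider each +2 ion: Be²⁺ is the bare [He] core; Al²⁺ still has 1 valence electron; B²⁺ still has 1 valence electron.
Core electrons are held far more tightly than valence electrons, so Be tops the IE_3 order.
Valence configurations: Al²⁺ [Ne]3s¹, B²⁺ [He]2s¹.
Approximate IE_3 values (kJ/mol): Be 14849, Al 2745, B 3660.
Overall IE_3 order: Al < B < Be.

Al < B < Be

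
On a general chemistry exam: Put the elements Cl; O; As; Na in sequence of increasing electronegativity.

O is in period 2, group 16; Na is in period 3, group 1; Cl is in period 3, group 17; As is in period 4, group 15.
Smaller atoms with higher effective nuclear charge are more electronegative.
Neither a single period nor a single group — weigh both effects.
As > Na: the two effects oppose for this pair; the across-period effect wins (2.18 vs 0.93).
Cl > As: both effects reinforce here, so Cl is clearly the higher of the two.
O > Cl: the two effects oppose for this pair; the down-group effect wins (3.44 vs 3.16).
Tabulated electronegativity (Pauling): O 3.44, Na 0.93, Cl 3.16, As 2.18.
So from lowest to highest: Na < As < Cl < O.

Na < As < Cl < O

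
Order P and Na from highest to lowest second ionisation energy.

Na > P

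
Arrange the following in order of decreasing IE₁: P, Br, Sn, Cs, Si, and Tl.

Br, P, Si, Sn, Tl, Cs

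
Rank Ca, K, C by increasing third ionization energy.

IE_3 is the cost of taking one more electron from the +2 cation: Ca²⁺ is the bare [Ar] core; K²⁺ is already 1 electron into the core; C²⁺ still has 2 valence electrons.
Usually core removal costs more than valence removal, but here the competition is close: a tightly held n=2 valence electron can cost more to remove than an n=3 core electron, so the actual values have to decide it.
The numbers (kJ/mol): Ca 4912, K 4420, C 4620.
Overall IE_3 order: K < C < Ca.

K < C < Ca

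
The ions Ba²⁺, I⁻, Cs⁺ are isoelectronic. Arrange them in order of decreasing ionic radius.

All of these have 54 electrons, so size is governed by nuclear charge alone: the more protons, the stronger the pull on the same electron cloud, and the smaller the ion.
Nuclear charges: Ba²⁺ (Z=56), Cs⁺ (Z=55), I⁻ (Z=53).
Largest to smallest: I⁻ > Cs⁺ > Ba²⁺.

I⁻, Cs⁺, Ba²⁺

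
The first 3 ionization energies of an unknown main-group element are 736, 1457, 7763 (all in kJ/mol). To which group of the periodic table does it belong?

Group 2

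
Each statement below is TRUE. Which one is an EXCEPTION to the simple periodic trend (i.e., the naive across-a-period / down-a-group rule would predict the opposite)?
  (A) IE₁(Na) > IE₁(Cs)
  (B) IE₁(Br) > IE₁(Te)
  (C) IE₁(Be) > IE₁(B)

The general trend: IE₁ increases across a period and decreases down a group.
(A) Na (period 3, group 1) vs Cs (period 6, group 1): the stated order agrees with the simple trend.
(B) Br (period 4, group 17) vs Te (period 5, group 16): the stated order agrees with the simple trend.
(C) Be (period 2, group 2) vs B (period 2, group 13): the stated order contradicts the simple trend.
The exception is (C): removing B's lone 2p electron is easier than breaking Be's filled 2s².

(C)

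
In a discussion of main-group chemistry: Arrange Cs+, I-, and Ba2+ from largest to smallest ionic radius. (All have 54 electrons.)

All of these have 54 electrons, so size is governed by nuclear charge alone: the more protons, the stronger the pull on the same electron cloud, and the smaller the ion.
Nuclear charges: Ba2+ (Z=56), Cs+ (Z=55), I- (Z=53).
Largest to smallest: I- > Cs+ > Ba2+.

I-, Cs+, Ba2+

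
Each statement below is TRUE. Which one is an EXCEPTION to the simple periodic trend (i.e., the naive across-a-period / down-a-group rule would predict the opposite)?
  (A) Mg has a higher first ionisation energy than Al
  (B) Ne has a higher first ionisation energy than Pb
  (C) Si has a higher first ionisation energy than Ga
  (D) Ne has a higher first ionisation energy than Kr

(A)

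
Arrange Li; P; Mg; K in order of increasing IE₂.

Mg, P, K, Li

After 1 electron has been removed, what remains? Li⁺ is the bare [He] core; P⁺ still has 4 valence electrons; Mg⁺ still has 1 valence electron; K⁺ is the bare [Ar] core.
Pulling an electron out of a noble-gas core costs far more than removing a remaining valence electron, so K and Li sit at the high end of IE_2.
Valence configurations: P⁺ [Ne]3s²3p², Mg⁺ [Ne]3s¹.
Tabulated IE_2 (kJ/mol): Li 7298, P 1907, Mg 1451, K 3052.
Hence IE_2: Mg < P < K < Li.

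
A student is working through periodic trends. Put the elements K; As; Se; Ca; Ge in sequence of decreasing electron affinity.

Se, Ge, As, K, Ca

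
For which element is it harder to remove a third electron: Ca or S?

Ca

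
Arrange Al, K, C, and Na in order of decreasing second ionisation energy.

Na > K > C > Al

After 1 electron has been removed, what remains? Al⁺ still has 2 valence electrons; K⁺ is the bare [Ar] core; C⁺ still has 3 valence electrons; Na⁺ is the bare [Ne] core.
Breaking into a closed-shell core is much more expensive than removing a leftover valence electron — K and Na have the largest IE_2 here.
Valence configurations: Al⁺ [Ne]3s², C⁺ [He]2s²2p¹.
Approximate IE_2 values (kJ/mol): Al 1817, K 3052, C 2353, Na 4562.
So the second ionization energies run Al < C < K < Na.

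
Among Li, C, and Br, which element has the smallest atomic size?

C

Li is in period 2, group 1; C is in period 2, group 14; Br is in period 4, group 17.
Moving right in a period, electrons are added to the same shell under a stronger nuclear pull, so atoms get smaller; moving down, a new shell is opened and atoms get larger.
Neither a single period nor a single group — weigh both effects.
Br > C: period and group pull opposite ways; the down-group shift dominates (114 vs 75 pm).
Li > Br: the two effects oppose for this pair; the across-period effect wins (133 vs 114 pm).
Approximate values (pm): Li 133, C 75, Br 114.
The smallest atomic size among these belongs to C.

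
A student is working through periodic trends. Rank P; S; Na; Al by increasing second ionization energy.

Al < P < S < Na

The second ionization energy removes an electron from the +1 ion. For each element: P⁺ still has 4 valence electrons; S⁺ still has 5 valence electrons; Na⁺ is the bare [Ne] core; Al⁺ still has 2 valence electrons.
Breaking into a closed-shell core is much more expensive than removing a leftover valence electron — Na has the largest IE_2 here.
Valence configurations: P⁺ [Ne]3s²3p², S⁺ [Ne]3s²3p³, Al⁺ [Ne]3s².
Tabulated IE_2 (kJ/mol): P 1907, S 2252, Na 4562, Al 1817.
Overall IE_2 order: Al < P < S < Na.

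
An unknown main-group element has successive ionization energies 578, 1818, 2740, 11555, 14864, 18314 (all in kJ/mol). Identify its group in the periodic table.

Group 13

Look for the largest jump between consecutive ionization energies: IE4/IE3 ≈ 4.2, far larger than any earlier ratio.
That jump marks the point where a core electron is being removed. So the atom has 3 valence electrons.
A main-group element with 3 valence electrons is in group 13.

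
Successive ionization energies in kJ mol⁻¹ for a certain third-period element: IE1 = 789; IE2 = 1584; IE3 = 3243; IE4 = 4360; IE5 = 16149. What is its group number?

Group 14

Look for the largest jump between consecutive ionization energies: IE5/IE4 ≈ 3.7, far larger than any earlier ratio.
That jump marks the point where a core electron is being removed. So the atom has 4 valence electrons.
A main-group element with 4 valence electrons is in group 14.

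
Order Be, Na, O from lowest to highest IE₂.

Consider each +1 ion: Be⁺ still has 1 valence electron; Na⁺ is the bare [Ne] core; O⁺ still has 5 valence electrons.
Breaking into a closed-shell core is much more expensive than removing a leftover valence electron — Na has the largest IE_2 here.
Valence configurations: Be⁺ [He]2s¹, O⁺ [He]2s²2p³.
The numbers (kJ/mol): Be 1757, Na 4562, O 3388.
Overall IE_2 order: Be < O < Na.

Be < O < Na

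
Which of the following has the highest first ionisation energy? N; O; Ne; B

B is in period 2, group 13; N is in period 2, group 15; O is in period 2, group 16; Ne is in period 2, group 18.
Across a period the outer electron is held more tightly (higher IE₁); down a group it sits in a higher shell, more shielded, and comes off more easily.
All lie in period 2; the across-period trend (first ionization energy increases left to right) applies, with the exception below.
Note the exception: N has a higher first ionization energy than O, contrary to the simple trend — pairing an electron in O's 2p⁴ costs repulsion energy, so O ionizes more easily than half-filled N (2p³).
For reference (kJ/mol): B 801, N 1402, O 1314, Ne 2081.
The highest first ionisation energy among these belongs to Ne.

Ne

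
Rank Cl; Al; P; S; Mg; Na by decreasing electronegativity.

Cl > S > P > Al > Mg > Na

Na is in period 3, group 1; Mg is in period 3, group 2; Al is in period 3, group 13; P is in period 3, group 15; S is in period 3, group 16; Cl is in period 3, group 17.
Atoms toward the upper right of the periodic table pull bonding electrons most strongly.
All lie in period 3, so electronegativity increases left to right.
So from highest to lowest: Cl > S > P > Al > Mg > Na.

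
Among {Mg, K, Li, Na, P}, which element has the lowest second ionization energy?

Mg

IE_2 is the cost of taking one more electron from the +1 cation: Mg⁺ still has 1 valence electron; K⁺ is the bare [Ar] core; Li⁺ is the bare [He] core; Na⁺ is the bare [Ne] core; P⁺ still has 4 valence electrons.
Pulling an electron out of a noble-gas core costs far more than removing a remaining valence electron, so K, Na and Li sit at the high end of IE_2.
Valence configurations: Mg⁺ [Ne]3s¹, P⁺ [Ne]3s²3p².
The numbers (kJ/mol): Mg 1451, K 3052, Li 7298, Na 4562, P 1907.
Putting it together, IE_2: Mg < P < K < Na < Li.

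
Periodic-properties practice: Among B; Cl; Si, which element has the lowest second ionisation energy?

Si

Consider each +1 ion: B⁺ still has 2 valence electrons; Cl⁺ still has 6 valence electrons; Si⁺ still has 3 valence electrons.
All are still removing valence electrons, so compare the +1 ions as you would atoms: IE_2 generally rises across a period (higher Z_eff) and falls down a group (larger shell), subject to the usual subshell exceptions.
Valence configurations: B⁺ [He]2s², Cl⁺ [Ne]3s²3p⁴, Si⁺ [Ne]3s²3p¹.
The numbers (kJ/mol): B 2427, Cl 2298, Si 1577.
So the second ionization energies run Si < Cl < B.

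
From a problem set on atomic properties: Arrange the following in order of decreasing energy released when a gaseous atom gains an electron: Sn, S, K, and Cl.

Cl > S > Sn > K

S is in period 3, group 16; Cl is in period 3, group 17; K is in period 4, group 1; Sn is in period 5, group 14.
Atoms with high Z_eff and room in the valence shell (especially the halogens) have the most exothermic electron affinities.
Neither a single period nor a single group — weigh both effects.
Sn > K: period and group pull opposite ways; the across-period shift dominates (107 vs 48 kJ/mol).
S > Sn: both effects reinforce here, so S is clearly the higher of the two.
Cl > S: both are in period 3; the period trend gives Cl the larger value.
Approximate values (kJ/mol): S 200, Cl 349, K 48, Sn 107.
So from highest to lowest: Cl > S > Sn > K.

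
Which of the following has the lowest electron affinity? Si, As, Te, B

Adding an electron releases more energy for atoms nearer the top right (short of the noble gases).
A diagonal step moves right (one effect) and down (the opposite effect) at once.
As > B: the two effects oppose for this pair; the across-period effect wins (78 vs 27 kJ/mol).
Si > As: period and group pull opposite ways; the down-group shift dominates (134 vs 78 kJ/mol).
Te > Si: the two effects oppose for this pair; the across-period effect wins (190 vs 134 kJ/mol).
Approximate values (kJ/mol): B 27, Si 134, As 78, Te 190.
The lowest electron affinity among these belongs to B.

B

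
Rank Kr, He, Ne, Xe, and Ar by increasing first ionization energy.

Xe, Kr, Ar, Ne, He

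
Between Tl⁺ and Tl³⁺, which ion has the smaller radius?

Both ions have Z = 81 protons, but Tl³⁺ has lost more electrons, so its remaining electrons feel a larger effective nuclear charge per electron and are pulled in more tightly.
Higher positive charge → smaller ion, so Tl⁺ > Tl³⁺.

Tl³⁺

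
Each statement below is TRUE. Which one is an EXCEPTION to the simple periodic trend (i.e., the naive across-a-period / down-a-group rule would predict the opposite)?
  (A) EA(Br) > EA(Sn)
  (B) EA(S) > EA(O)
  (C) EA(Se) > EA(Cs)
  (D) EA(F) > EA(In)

The general trend: electron affinity increases across a period and decreases down a group.
(A) Br (period 4, group 17) vs Sn (period 5, group 14): the stated order agrees with the simple trend.
(B) S (period 3, group 16) vs O (period 2, group 16): the stated order contradicts the simple trend.
(C) Se (period 4, group 16) vs Cs (period 6, group 1): the stated order agrees with the simple trend.
(D) F (period 2, group 17) vs In (period 5, group 13): the stated order agrees with the simple trend.
The exception is (B): the compact 2p subshell of O repels the added electron more than S's larger 3p does.

(B)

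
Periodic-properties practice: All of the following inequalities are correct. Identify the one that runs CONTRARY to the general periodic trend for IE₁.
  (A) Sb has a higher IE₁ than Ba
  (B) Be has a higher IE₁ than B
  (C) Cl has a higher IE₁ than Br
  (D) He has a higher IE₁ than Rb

The general trend: IE₁ increases across a period and decreases down a group.
(A) Sb (period 5, group 15) vs Ba (period 6, group 2): the stated order agrees with the simple trend.
(B) Be (period 2, group 2) vs B (period 2, group 13): the stated order contradicts the simple trend.
(C) Cl (period 3, group 17) vs Br (period 4, group 17): the stated order agrees with the simple trend.
(D) He (period 1, group 18) vs Rb (period 5, group 1): the stated order agrees with the simple trend.
The exception is (B): removing B's lone 2p electron is easier than breaking Be's filled 2s².

(B)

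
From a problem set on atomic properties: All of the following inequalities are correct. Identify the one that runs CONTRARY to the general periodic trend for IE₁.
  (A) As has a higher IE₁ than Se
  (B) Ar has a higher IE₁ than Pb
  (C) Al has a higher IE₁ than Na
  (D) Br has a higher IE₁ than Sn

(A)

The general trend: IE₁ increases across a period and decreases down a group.
(A) As (period 4, group 15) vs Se (period 4, group 16): the stated order contradicts the simple trend.
(B) Ar (period 3, group 18) vs Pb (period 6, group 14): the stated order agrees with the simple trend.
(C) Al (period 3, group 13) vs Na (period 3, group 1): the stated order agrees with the simple trend.
(D) Br (period 4, group 17) vs Sn (period 5, group 14): the stated order agrees with the simple trend.
The exception is (A): Se (4p⁴) ionizes more easily than half-filled As (4p³).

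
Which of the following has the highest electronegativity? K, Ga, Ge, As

As

K is in period 4, group 1; Ga is in period 4, group 13; Ge is in period 4, group 14; As is in period 4, group 15.
Smaller atoms with higher effective nuclear charge are more electronegative.
All lie in period 4, so electronegativity increases left to right.
The highest electronegativity among these belongs to As.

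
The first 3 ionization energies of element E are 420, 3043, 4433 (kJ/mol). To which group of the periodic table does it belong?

Look for the largest jump between consecutive ionization energies: IE2/IE1 ≈ 7.2, far larger than any earlier ratio.
That jump marks the point where a core electron is being removed. So the atom has 1 valence electron.
A main-group element with 1 valence electron is in group 1.

Group 1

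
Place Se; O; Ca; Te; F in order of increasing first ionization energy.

O is in period 2, group 16; F is in period 2, group 17; Ca is in period 4, group 2; Se is in period 4, group 16; Te is in period 5, group 16.
IE₁ increases left→right with effective nuclear charge and decreases top→bottom as the valence shell moves farther out.
Neither a single period nor a single group — weigh both effects.
Te > Ca: the two effects oppose for this pair; the across-period effect wins (869 vs 590 kJ/mol).
Se > Te: Se sits above Te in group 16, so the down-group effect alone puts Se higher.
O > Se: O sits above Se in group 16, so the down-group effect alone puts O higher.
F > O: F lies to the right of O in period 2, so the across-period effect alone puts F higher.
Approximate values (kJ/mol): O 1314, F 1681, Ca 590, Se 941, Te 869.
So from lowest to highest: Ca < Te < Se < O < F.

Ca < Te < Se < O < F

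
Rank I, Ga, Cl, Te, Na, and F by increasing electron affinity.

Ga < Na < Te < I < F < Cl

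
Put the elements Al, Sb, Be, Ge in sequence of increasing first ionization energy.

Al < Ge < Sb < Be

Be is in period 2, group 2; Al is in period 3, group 13; Ge is in period 4, group 14; Sb is in period 5, group 15.
IE₁ increases left→right with effective nuclear charge and decreases top→bottom as the valence shell moves farther out.
These sit on a diagonal, where the across-period and down-group effects partly cancel.
Ge > Al: the two effects oppose for this pair; the across-period effect wins (762 vs 578 kJ/mol).
Sb > Ge: period and group pull opposite ways; the across-period shift dominates (831 vs 762 kJ/mol).
Be > Sb: period and group pull opposite ways; the down-group shift dominates (900 vs 831 kJ/mol).
For reference (kJ/mol): Be 900, Al 578, Ge 762, Sb 831.
So from lowest to highest: Al < Ge < Sb < Be.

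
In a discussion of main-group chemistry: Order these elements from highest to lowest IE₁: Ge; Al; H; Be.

H > Be > Ge > Al

H is in period 1, group 1; Be is in period 2, group 2; Al is in period 3, group 13; Ge is in period 4, group 14.
First ionization energy rises across a period (greater Z_eff holds electrons more tightly) and falls down a group (valence electrons are farther from the nucleus).
A diagonal step moves right (one effect) and down (the opposite effect) at once.
Ge > Al: period and group pull opposite ways; the across-period shift dominates (762 vs 578 kJ/mol).
Be > Ge: the two effects oppose for this pair; the down-group effect wins (900 vs 762 kJ/mol).
H > Be: period and group pull opposite ways; the down-group shift dominates (1312 vs 900 kJ/mol).
For reference (kJ/mol): H 1312, Be 900, Al 578, Ge 762.
So from highest to lowest: H > Be > Ge > Al.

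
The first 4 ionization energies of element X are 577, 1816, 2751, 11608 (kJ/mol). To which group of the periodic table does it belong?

Look for the largest jump between consecutive ionization energies: IE4/IE3 ≈ 4.2, far larger than any earlier ratio.
That jump marks the point where a core electron is being removed. So the atom has 3 valence electrons.
A main-group element with 3 valence electrons is in group 13.

Group 13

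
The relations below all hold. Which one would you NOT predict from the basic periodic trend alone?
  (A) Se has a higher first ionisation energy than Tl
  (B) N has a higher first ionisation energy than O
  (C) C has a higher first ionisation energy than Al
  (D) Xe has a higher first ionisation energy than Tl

The general trend: first ionisation energy increases across a period and decreases down a group.
(A) Se (period 4, group 16) vs Tl (period 6, group 13): the stated order agrees with the simple trend.
(B) N (period 2, group 15) vs O (period 2, group 16): the stated order contradicts the simple trend.
(C) C (period 2, group 14) vs Al (period 3, group 13): the stated order agrees with the simple trend.
(D) Xe (period 5, group 18) vs Tl (period 6, group 13): the stated order agrees with the simple trend.
The exception is (B): pairing an electron in O's 2p⁴ costs repulsion energy, so O ionizes more easily than half-filled N (2p³).

(B)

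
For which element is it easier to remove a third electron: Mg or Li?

Mg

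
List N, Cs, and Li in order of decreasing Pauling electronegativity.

N > Li > Cs

Electronegativity increases across a period and decreases down a group, tracking effective nuclear charge and atomic size.
Neither a single period nor a single group — weigh both effects.
Li > Cs: they share group 1; the group trend gives Li the larger value.
N > Li: N lies to the right of Li in period 2, so the across-period effect alone puts N higher.
For reference (Pauling): Li 0.98, N 3.04, Cs 0.79.
So from highest to lowest: N > Li > Cs.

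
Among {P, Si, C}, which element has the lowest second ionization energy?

Si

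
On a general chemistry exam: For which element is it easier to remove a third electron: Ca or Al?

Al

After 2 electrons have been removed, what remains? Ca²⁺ is the bare [Ar] core; Al²⁺ still has 1 valence electron.
Core electrons are held far more tightly than valence electrons, so Ca tops the IE_3 order.
Tabulated IE_3 (kJ/mol): Ca 4912, Al 2745.
Hence IE_3: Al < Ca.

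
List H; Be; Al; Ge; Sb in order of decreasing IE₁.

H > Be > Sb > Ge > Al

Across a period the outer electron is held more tightly (higher IE₁); down a group it sits in a higher shell, more shielded, and comes off more easily.
These sit on a diagonal, where the across-period and down-group effects partly cancel.
Ge > Al: period and group pull opposite ways; the across-period shift dominates (762 vs 578 kJ/mol).
Sb > Ge: the two effects oppose for this pair; the across-period effect wins (831 vs 762 kJ/mol).
Be > Sb: the two effects oppose for this pair; the down-group effect wins (900 vs 831 kJ/mol).
H > Be: the two effects oppose for this pair; the down-group effect wins (1312 vs 900 kJ/mol).
For reference (kJ/mol): H 1312, Be 900, Al 578, Ge 762, Sb 831.
So from highest to lowest: H > Be > Sb > Ge > Al.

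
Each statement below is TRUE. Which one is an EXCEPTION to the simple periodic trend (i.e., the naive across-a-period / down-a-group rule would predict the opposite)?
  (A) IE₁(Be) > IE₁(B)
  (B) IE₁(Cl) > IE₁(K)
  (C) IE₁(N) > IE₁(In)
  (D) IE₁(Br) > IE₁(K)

(A)

The general trend: first ionisation energy increases across a period and decreases down a group.
(A) Be (period 2, group 2) vs B (period 2, group 13): the stated order contradicts the simple trend.
(B) Cl (period 3, group 17) vs K (period 4, group 1): the stated order agrees with the simple trend.
(C) N (period 2, group 15) vs In (period 5, group 13): the stated order agrees with the simple trend.
(D) Br (period 4, group 17) vs K (period 4, group 1): the stated order agrees with the simple trend.
The exception is (A): removing B's lone 2p electron is easier than breaking Be's filled 2s².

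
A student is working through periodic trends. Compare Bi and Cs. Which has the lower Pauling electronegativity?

Cs

Cs is in period 6, group 1; Bi is in period 6, group 15.
Atoms toward the upper right of the periodic table pull bonding electrons most strongly.
All lie in period 6, so electronegativity increases left to right.
So Cs has the lower Pauling electronegativity (Cs < Bi).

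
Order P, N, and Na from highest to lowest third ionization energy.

Consider each +2 ion: P²⁺ still has 3 valence electrons; N²⁺ still has 3 valence electrons; Na²⁺ is already 1 electron into the core.
Core electrons are held far more tightly than valence electrons, so Na tops the IE_3 order.
Valence configurations: P²⁺ [Ne]3s²3p¹, N²⁺ [He]2s²2p¹.
The numbers (kJ/mol): P 2914, N 4578, Na 6910.
So the third ionization energies run P < N < Na.

Na, N, P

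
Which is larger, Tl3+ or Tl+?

Both ions have Z = 81 protons, but Tl3+ has lost more electrons, so its remaining electrons feel a larger effective nuclear charge per electron and are pulled in more tightly.
Higher positive charge → smaller ion, so Tl+ > Tl3+.

Tl+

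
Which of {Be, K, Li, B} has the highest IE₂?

After 1 electron has been removed, what remains? Be⁺ still has 1 valence electron; K⁺ is the bare [Ar] core; Li⁺ is the bare [He] core; B⁺ still has 2 valence electrons.
Breaking into a closed-shell core is much more expensive than removing a leftover valence electron — K and Li have the largest IE_2 here.
Valence configurations: Be⁺ [He]2s¹, B⁺ [He]2s².
Approximate IE_2 values (kJ/mol): Be 1757, K 3052, Li 7298, B 2427.
Putting it together, IE_2: Be < B < K < Li.

Li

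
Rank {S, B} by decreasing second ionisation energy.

Consider each +1 ion: S⁺ still has 5 valence electrons; B⁺ still has 2 valence electrons.
All are still removing valence electrons, so compare the +1 ions as you would atoms: IE_2 generally rises across a period (higher Z_eff) and falls down a group (larger shell), subject to the usual subshell exceptions.
Valence configurations: S⁺ [Ne]3s²3p³, B⁺ [He]2s².
The numbers (kJ/mol): S 2252, B 2427.
Overall IE_2 order: S < B.

B > S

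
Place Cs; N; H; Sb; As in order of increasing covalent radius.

H, N, As, Sb, Cs

H is in period 1, group 1; N is in period 2, group 15; As is in period 4, group 15; Sb is in period 5, group 15; Cs is in period 6, group 1.
Radius decreases left→right (rising Z_eff, same n) and increases top→bottom (higher n).
These span different periods and groups, so the two trends combine.
N > H: the two effects oppose for this pair; the down-group effect wins (71 vs 32 pm).
As > N: they share group 15; the group trend gives As the larger value.
Sb > As: they share group 15; the group trend gives Sb the larger value.
Cs > Sb: both effects reinforce here, so Cs is clearly the larger of the two.
Approximate values (pm): H 32, N 71, As 121, Sb 140, Cs 232.
So from smallest to largest: H < N < As < Sb < Cs.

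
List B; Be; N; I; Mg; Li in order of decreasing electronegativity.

Smaller atoms with higher effective nuclear charge are more electronegative.
These span different periods and groups, so the two trends combine.
Mg > Li: period and group pull opposite ways; the across-period shift dominates (1.31 vs 0.98).
Be > Mg: Be sits above Mg in group 2, so the down-group effect alone puts Be higher.
B > Be: B lies to the right of Be in period 2, so the across-period effect alone puts B higher.
I > B: the two effects oppose for this pair; the across-period effect wins (2.66 vs 2.04).
N > I: period and group pull opposite ways; the down-group shift dominates (3.04 vs 2.66).
Approximate values (Pauling): Li 0.98, Be 1.57, B 2.04, N 3.04, Mg 1.31, I 2.66.
So from highest to lowest: N > I > B > Be > Mg > Li.

N > I > B > Be > Mg > Li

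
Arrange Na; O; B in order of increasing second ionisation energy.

IE_2 is the cost of taking one more electron from the +1 cation: Na⁺ is the bare [Ne] core; O⁺ still has 5 valence electrons; B⁺ still has 2 valence electrons.
Core electrons are held far more tightly than valence electrons, so Na tops the IE_2 order.
Valence configurations: O⁺ [He]2s²2p³, B⁺ [He]2s².
Approximate IE_2 values (kJ/mol): Na 4562, O 3388, B 2427.
Putting it together, IE_2: B < O < Na.

B, O, Na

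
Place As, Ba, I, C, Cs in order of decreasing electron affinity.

I > C > As > Cs > Ba

C is in period 2, group 14; As is in period 4, group 15; I is in period 5, group 17; Cs is in period 6, group 1; Ba is in period 6, group 2.
Atoms with high Z_eff and room in the valence shell (especially the halogens) have the most exothermic electron affinities.
Neither a single period nor a single group — weigh both effects.
Cs > Ba: this pair runs against the simple trend — see the exception note.
As > Cs: both effects reinforce here, so As is clearly the higher of the two.
C > As: period and group pull opposite ways; the down-group shift dominates (122 vs 78 kJ/mol).
I > C: period and group pull opposite ways; the across-period shift dominates (295 vs 122 kJ/mol).
Note the exception: Cs has a higher electron affinity than Ba, contrary to the simple trend — adding an electron to Ba (ns²) has to open a new, higher-energy np subshell, which is unfavourable.
Tabulated electron affinity (kJ/mol): C 122, As 78, I 295, Cs 46, Ba 14.
So from highest to lowest: I > C > As > Cs > Ba.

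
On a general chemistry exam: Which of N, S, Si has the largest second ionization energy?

N

Consider each +1 ion: N⁺ still has 4 valence electrons; S⁺ still has 5 valence electrons; Si⁺ still has 3 valence electrons.
All are still removing valence electrons, so compare the +1 ions as you would atoms: IE_2 generally rises across a period (higher Z_eff) and falls down a group (larger shell), subject to the usual subshell exceptions.
Valence configurations: N⁺ [He]2s²2p², S⁺ [Ne]3s²3p³, Si⁺ [Ne]3s²3p¹.
The numbers (kJ/mol): N 2856, S 2252, Si 1577.
Hence IE_2: Si < S < N.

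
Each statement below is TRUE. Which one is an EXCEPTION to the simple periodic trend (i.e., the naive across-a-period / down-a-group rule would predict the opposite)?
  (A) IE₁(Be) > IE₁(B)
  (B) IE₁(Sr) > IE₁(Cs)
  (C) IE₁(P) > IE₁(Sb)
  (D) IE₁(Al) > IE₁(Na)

(A)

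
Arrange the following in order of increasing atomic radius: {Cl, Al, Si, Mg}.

Mg is in period 3, group 2; Al is in period 3, group 13; Si is in period 3, group 14; Cl is in period 3, group 17.
Radius decreases left→right (rising Z_eff, same n) and increases top→bottom (higher n).
All lie in period 3, so atomic radius increases right to left.
So from smallest to largest: Cl < Si < Al < Mg.

Cl, Si, Al, Mg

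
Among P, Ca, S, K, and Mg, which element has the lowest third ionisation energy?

P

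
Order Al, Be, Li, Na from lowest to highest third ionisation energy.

Al < Na < Li < Be

IE_3 is the cost of taking one more electron from the +2 cation: Al²⁺ still has 1 valence electron; Be²⁺ is the bare [He] core; Li²⁺ is already 1 electron into the core; Na²⁺ is already 1 electron into the core.
Core electrons are held far more tightly than valence electrons, so Na, Li and Be top the IE_3 order.
The numbers (kJ/mol): Al 2745, Be 14849, Li 11815, Na 6910.
Overall IE_3 order: Al < Na < Li < Be.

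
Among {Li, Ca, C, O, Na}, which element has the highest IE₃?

After 2 electrons have been removed, what remains? Li²⁺ is already 1 electron into the core; Ca²⁺ is the bare [Ar] core; C²⁺ still has 2 valence electrons; O²⁺ still has 4 valence electrons; Na²⁺ is already 1 electron into the core.
Usually core removal costs more than valence removal, but here the competition is close: a tightly held n=2 valence electron can cost more to remove than an n=3 core electron, so the actual values have to decide it.
Valence configurations: C²⁺ [He]2s², O²⁺ [He]2s²2p².
The numbers (kJ/mol): Li 11815, Ca 4912, C 4620, O 5300, Na 6910.
Hence IE_3: C < Ca < O < Na < Li.

Li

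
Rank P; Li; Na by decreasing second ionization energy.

Li > Na > P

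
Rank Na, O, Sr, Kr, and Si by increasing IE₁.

O is in period 2, group 16; Na is in period 3, group 1; Si is in period 3, group 14; Kr is in period 4, group 18; Sr is in period 5, group 2.
Removing the outermost electron gets harder across a period and easier down a group.
Here both period and group differ, so the two effects have to be weighed against each other.
Sr > Na: period and group pull opposite ways; the across-period shift dominates (550 vs 496 kJ/mol).
Si > Sr: relative to Sr, both the across-period and down-group shifts push Si's first ionization energy up.
O > Si: relative to Si, both the across-period and down-group shifts push O's first ionization energy up.
Kr > O: the two effects oppose for this pair; the across-period effect wins (1351 vs 1314 kJ/mol).
Tabulated first ionization energy (kJ/mol): O 1314, Na 496, Si 786, Kr 1351, Sr 550.
So from lowest to highest: Na < Sr < Si < O < Kr.

Na < Sr < Si < O < Kr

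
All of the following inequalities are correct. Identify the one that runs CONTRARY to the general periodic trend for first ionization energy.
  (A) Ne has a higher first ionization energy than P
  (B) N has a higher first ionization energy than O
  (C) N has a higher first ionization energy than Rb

The general trend: first ionization energy increases across a period and decreases down a group.
(A) Ne (period 2, group 18) vs P (period 3, group 15): the stated order agrees with the simple trend.
(B) N (period 2, group 15) vs O (period 2, group 16): the stated order contradicts the simple trend.
(C) N (period 2, group 15) vs Rb (period 5, group 1): the stated order agrees with the simple trend.
The exception is (B): pairing an electron in O's 2p⁴ costs repulsion energy, so O ionizes more easily than half-filled N (2p³).

(B)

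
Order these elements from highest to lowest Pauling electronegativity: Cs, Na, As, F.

F is in period 2, group 17; Na is in period 3, group 1; As is in period 4, group 15; Cs is in period 6, group 1.
Smaller atoms with higher effective nuclear charge are more electronegative.
Here both period and group differ, so the two effects have to be weighed against each other.
Na > Cs: Na sits above Cs in group 1, so the down-group effect alone puts Na higher.
As > Na: the two effects oppose for this pair; the across-period effect wins (2.18 vs 0.93).
F > As: relative to As, both the across-period and down-group shifts push F's electronegativity up.
For reference (Pauling): F 3.98, Na 0.93, As 2.18, Cs 0.79.
So from highest to lowest: F > As > Na > Cs.

F > As > Na > Cs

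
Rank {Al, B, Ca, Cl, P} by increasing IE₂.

Ca < Al < P < Cl < B

IE_2 is the cost of taking one more electron from the +1 cation: Al⁺ still has 2 valence electrons; B⁺ still has 2 valence electrons; Ca⁺ still has 1 valence electron; Cl⁺ still has 6 valence electrons; P⁺ still has 4 valence electrons.
All are still removing valence electrons, so compare the +1 ions as you would atoms: IE_2 generally rises across a period (higher Z_eff) and falls down a group (larger shell), subject to the usual subshell exceptions.
Valence configurations: Al⁺ [Ne]3s², B⁺ [He]2s², Ca⁺ [Ar]4s¹, Cl⁺ [Ne]3s²3p⁴, P⁺ [Ne]3s²3p².
The numbers (kJ/mol): Al 1817, B 2427, Ca 1145, Cl 2298, P 1907.
Putting it together, IE_2: Ca < Al < P < Cl < B.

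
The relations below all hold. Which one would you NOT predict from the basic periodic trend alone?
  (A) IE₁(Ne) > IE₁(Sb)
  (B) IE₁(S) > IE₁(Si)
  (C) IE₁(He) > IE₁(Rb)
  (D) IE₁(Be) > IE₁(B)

(D)

The general trend: IE₁ increases across a period and decreases down a group.
(A) Ne (period 2, group 18) vs Sb (period 5, group 15): the stated order agrees with the simple trend.
(B) S (period 3, group 16) vs Si (period 3, group 14): the stated order agrees with the simple trend.
(C) He (period 1, group 18) vs Rb (period 5, group 1): the stated order agrees with the simple trend.
(D) Be (period 2, group 2) vs B (period 2, group 13): the stated order contradicts the simple trend.
The exception is (D): removing B's lone 2p electron is easier than breaking Be's filled 2s².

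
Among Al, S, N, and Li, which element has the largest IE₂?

The second ionization energy removes an electron from the +1 ion. For each element: Al⁺ still has 2 valence electrons; S⁺ still has 5 valence electrons; N⁺ still has 4 valence electrons; Li⁺ is the bare [He] core.
Pulling an electron out of a noble-gas core costs far more than removing a remaining valence electron, so Li sits at the high end of IE_2.
Valence configurations: Al⁺ [Ne]3s², S⁺ [Ne]3s²3p³, N⁺ [He]2s²2p².
Approximate IE_2 values (kJ/mol): Al 1817, S 2252, N 2856, Li 7298.
Putting it together, IE_2: Al < S < N < Li.

Li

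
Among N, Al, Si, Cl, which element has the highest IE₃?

After 2 electrons have been removed, what remains? N²⁺ still has 3 valence electrons; Al²⁺ still has 1 valence electron; Si²⁺ still has 2 valence electrons; Cl²⁺ still has 5 valence electrons.
All are still removing valence electrons, so compare the +2 ions as you would atoms: IE_3 generally rises across a period (higher Z_eff) and falls down a group (larger shell), subject to the usual subshell exceptions.
Valence configurations: N²⁺ [He]2s²2p¹, Al²⁺ [Ne]3s¹, Si²⁺ [Ne]3s², Cl²⁺ [Ne]3s²3p³.
The numbers (kJ/mol): N 4578, Al 2745, Si 3232, Cl 3822.
So the third ionization energies run Al < Si < Cl < N.

N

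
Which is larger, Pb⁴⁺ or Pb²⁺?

Both ions have Z = 82 protons, but Pb⁴⁺ has lost more electrons, so its remaining electrons feel a larger effective nuclear charge per electron and are pulled in more tightly.
Higher positive charge → smaller ion, so Pb²⁺ > Pb⁴⁺.

Pb²⁺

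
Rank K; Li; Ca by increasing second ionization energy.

After 1 electron has been removed, what remains? K⁺ is the bare [Ar] core; Li⁺ is the bare [He] core; Ca⁺ still has 1 valence electron.
Pulling an electron out of a noble-gas core costs far more than removing a remaining valence electron, so K and Li sit at the high end of IE_2.
Tabulated IE_2 (kJ/mol): K 3052, Li 7298, Ca 1145.
Hence IE_2: Ca < K < Li.

Ca < K < Li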